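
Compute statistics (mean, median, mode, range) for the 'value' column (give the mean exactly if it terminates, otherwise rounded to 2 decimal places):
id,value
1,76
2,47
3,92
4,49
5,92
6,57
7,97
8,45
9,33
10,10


Data: [76, 47, 92, 49, 92, 57, 97, 45, 33, 10]
Count: 10
Sum: 598
Mean: 598/10 = 59.8
Sorted: [10, 33, 45, 47, 49, 57, 76, 92, 92, 97]
Median: 53.0
Mode: 92 (2 times)
Range: 97 - 10 = 87
Min: 10, Max: 97

mean=59.8, median=53.0, mode=92, range=87


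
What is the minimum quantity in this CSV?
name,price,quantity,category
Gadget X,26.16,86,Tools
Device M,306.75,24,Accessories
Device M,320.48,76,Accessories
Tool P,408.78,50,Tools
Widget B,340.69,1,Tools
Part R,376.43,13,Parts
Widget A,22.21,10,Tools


Computing minimum quantity:
Values: [86, 24, 76, 50, 1, 13, 10]
Min = 1

1


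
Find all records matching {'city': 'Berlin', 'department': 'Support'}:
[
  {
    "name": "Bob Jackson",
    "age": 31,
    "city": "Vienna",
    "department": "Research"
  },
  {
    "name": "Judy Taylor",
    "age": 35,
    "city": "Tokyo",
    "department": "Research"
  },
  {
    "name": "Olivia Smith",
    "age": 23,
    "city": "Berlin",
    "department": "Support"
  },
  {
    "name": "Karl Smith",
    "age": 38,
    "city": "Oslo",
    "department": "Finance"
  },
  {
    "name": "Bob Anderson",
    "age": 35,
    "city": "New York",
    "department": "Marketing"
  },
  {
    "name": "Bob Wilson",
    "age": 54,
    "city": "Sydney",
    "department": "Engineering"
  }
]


Search criteria: {'city': 'Berlin', 'department': 'Support'}

Checking 6 records:
  Bob Jackson: {city: Vienna, department: Research}
  Judy Taylor: {city: Tokyo, department: Research}
  Olivia Smith: {city: Berlin, department: Support} <-- MATCH
  Karl Smith: {city: Oslo, department: Finance}
  Bob Anderson: {city: New York, department: Marketing}
  Bob Wilson: {city: Sydney, department: Engineering}

Matches: ["Olivia Smith"]

["Olivia Smith"]


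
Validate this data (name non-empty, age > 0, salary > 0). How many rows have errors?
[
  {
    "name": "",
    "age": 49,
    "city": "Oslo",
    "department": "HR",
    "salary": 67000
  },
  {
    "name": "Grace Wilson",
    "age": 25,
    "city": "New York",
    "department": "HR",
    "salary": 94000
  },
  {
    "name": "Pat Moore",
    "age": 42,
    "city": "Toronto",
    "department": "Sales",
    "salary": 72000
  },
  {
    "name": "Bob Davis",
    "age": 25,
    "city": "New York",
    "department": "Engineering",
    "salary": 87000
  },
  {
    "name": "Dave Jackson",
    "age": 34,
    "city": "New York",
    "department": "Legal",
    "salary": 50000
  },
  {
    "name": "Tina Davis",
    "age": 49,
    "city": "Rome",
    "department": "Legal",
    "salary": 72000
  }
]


Validating 6 records:
Rules: name non-empty, age > 0, salary > 0

  Row 1 (???): empty name
  Row 2 (Grace Wilson): OK
  Row 3 (Pat Moore): OK
  Row 4 (Bob Davis): OK
  Row 5 (Dave Jackson): OK
  Row 6 (Tina Davis): OK

Total errors: 1

1 errors


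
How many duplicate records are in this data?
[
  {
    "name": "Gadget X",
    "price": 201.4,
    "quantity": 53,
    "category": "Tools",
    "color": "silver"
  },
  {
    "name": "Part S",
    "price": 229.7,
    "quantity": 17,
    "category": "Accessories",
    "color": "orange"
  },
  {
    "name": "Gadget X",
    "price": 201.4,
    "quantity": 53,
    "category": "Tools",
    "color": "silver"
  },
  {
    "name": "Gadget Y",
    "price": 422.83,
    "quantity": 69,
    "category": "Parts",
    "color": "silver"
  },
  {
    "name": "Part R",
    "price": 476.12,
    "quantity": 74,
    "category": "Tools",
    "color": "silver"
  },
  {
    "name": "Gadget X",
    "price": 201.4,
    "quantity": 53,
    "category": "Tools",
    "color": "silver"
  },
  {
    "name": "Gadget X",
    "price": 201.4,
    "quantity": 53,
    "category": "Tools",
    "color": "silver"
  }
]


Checking 7 records for duplicates:

  Row 1: Gadget X ($201.4, qty 53)
  Row 2: Part S ($229.7, qty 17)
  Row 3: Gadget X ($201.4, qty 53) <-- DUPLICATE
  Row 4: Gadget Y ($422.83, qty 69)
  Row 5: Part R ($476.12, qty 74)
  Row 6: Gadget X ($201.4, qty 53) <-- DUPLICATE
  Row 7: Gadget X ($201.4, qty 53) <-- DUPLICATE

Duplicates found: 3
Unique records: 4

3 duplicates, 4 unique


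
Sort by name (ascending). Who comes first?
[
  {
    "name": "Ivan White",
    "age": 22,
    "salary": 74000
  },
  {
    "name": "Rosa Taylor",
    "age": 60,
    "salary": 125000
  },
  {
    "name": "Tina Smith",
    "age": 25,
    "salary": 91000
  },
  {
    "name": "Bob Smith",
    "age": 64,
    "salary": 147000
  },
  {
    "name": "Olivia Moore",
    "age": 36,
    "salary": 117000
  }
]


Sort by: name (ascending)

Sorted order:
  1. Bob Smith (name = Bob Smith)
  2. Ivan White (name = Ivan White)
  3. Olivia Moore (name = Olivia Moore)
  4. Rosa Taylor (name = Rosa Taylor)
  5. Tina Smith (name = Tina Smith)

First: Bob Smith

Bob Smith


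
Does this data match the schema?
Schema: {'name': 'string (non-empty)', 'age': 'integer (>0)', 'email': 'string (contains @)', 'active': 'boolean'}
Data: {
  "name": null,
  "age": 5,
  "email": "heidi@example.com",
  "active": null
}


Validating each field against schema:
  name: FAIL (null is not a string)
  age: OK (positive integer)
  email: OK (string with @)
  active: FAIL (null is not a boolean)

Result: INVALID (2 errors: name, active)

INVALID (2 errors: name, active)


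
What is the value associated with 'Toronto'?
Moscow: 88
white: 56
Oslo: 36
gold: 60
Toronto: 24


Looking up key 'Toronto'
Value: 24

24


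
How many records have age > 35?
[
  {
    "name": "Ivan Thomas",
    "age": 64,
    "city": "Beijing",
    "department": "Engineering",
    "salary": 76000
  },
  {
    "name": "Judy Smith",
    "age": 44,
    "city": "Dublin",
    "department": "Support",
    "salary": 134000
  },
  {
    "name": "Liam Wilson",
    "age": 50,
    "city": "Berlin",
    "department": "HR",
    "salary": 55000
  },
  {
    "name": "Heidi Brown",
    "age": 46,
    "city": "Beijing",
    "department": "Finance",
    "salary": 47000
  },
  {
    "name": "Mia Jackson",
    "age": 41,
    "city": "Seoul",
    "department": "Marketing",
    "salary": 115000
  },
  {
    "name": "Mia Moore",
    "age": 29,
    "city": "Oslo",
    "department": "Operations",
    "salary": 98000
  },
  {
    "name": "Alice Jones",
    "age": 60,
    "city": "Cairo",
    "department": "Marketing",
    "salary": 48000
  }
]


Data: 7 records
Condition: age > 35

Checking each record:
  Ivan Thomas: 64 MATCH
  Judy Smith: 44 MATCH
  Liam Wilson: 50 MATCH
  Heidi Brown: 46 MATCH
  Mia Jackson: 41 MATCH
  Mia Moore: 29
  Alice Jones: 60 MATCH

Count: 6

6


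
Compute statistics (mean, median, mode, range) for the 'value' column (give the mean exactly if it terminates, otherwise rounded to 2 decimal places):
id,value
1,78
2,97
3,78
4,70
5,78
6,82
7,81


Data: [78, 97, 78, 70, 78, 82, 81]
Count: 7
Sum: 564
Mean: 564/7 ≈ 80.57 (rounded to 2 decimal places)
Sorted: [70, 78, 78, 78, 81, 82, 97]
Median: 78.0
Mode: 78 (3 times)
Range: 97 - 70 = 27
Min: 70, Max: 97

mean≈80.57, median=78.0, mode=78, range=27


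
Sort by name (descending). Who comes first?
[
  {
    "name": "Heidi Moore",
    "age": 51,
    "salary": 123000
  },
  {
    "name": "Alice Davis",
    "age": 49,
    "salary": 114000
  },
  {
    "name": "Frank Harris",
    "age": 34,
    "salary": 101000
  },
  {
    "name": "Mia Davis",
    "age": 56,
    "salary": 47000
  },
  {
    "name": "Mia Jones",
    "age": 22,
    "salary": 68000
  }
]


Sort by: name (descending)

Sorted order:
  1. Mia Jones (name = Mia Jones)
  2. Mia Davis (name = Mia Davis)
  3. Heidi Moore (name = Heidi Moore)
  4. Frank Harris (name = Frank Harris)
  5. Alice Davis (name = Alice Davis)

First: Mia Jones

Mia Jones


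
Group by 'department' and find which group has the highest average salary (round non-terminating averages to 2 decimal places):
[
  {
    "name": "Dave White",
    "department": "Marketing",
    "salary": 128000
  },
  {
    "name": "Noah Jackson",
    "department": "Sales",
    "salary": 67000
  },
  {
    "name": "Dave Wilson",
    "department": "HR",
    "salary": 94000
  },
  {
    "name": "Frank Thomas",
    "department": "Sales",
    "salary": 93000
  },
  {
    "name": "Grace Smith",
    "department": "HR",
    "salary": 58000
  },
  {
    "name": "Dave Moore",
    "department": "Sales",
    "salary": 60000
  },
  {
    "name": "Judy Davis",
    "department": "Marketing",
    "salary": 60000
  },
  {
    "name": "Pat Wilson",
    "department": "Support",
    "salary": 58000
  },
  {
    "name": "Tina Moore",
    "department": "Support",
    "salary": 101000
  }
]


Group by: department

Groups:
  HR: 2 people, avg salary = 152000/2 = $76000
  Marketing: 2 people, avg salary = 188000/2 = $94000
  Sales: 3 people, avg salary = 220000/3 ≈ $73333.33
  Support: 2 people, avg salary = 159000/2 = $79500

Highest average salary: Marketing ($94000)

Marketing ($94000)


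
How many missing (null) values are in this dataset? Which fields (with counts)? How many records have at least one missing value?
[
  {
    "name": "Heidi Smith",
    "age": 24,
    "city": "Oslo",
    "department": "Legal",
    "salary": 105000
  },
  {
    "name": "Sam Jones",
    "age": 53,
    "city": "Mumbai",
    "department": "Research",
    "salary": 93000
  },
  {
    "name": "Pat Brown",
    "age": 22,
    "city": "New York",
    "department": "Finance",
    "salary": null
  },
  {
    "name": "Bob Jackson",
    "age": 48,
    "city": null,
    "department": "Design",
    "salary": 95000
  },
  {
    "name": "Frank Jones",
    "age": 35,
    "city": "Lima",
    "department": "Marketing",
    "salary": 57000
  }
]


Checking for missing (null) values in 5 records:

  Heidi Smith: complete
  Sam Jones: complete
  Pat Brown: salary
  Bob Jackson: city
  Frank Jones: complete

Per field:
  name: 0 missing
  age: 0 missing
  city: 1 missing
  department: 0 missing
  salary: 1 missing

Total missing values: 2
Records with any missing: 2

2 missing values (city: 1, salary: 1); 2 incomplete records


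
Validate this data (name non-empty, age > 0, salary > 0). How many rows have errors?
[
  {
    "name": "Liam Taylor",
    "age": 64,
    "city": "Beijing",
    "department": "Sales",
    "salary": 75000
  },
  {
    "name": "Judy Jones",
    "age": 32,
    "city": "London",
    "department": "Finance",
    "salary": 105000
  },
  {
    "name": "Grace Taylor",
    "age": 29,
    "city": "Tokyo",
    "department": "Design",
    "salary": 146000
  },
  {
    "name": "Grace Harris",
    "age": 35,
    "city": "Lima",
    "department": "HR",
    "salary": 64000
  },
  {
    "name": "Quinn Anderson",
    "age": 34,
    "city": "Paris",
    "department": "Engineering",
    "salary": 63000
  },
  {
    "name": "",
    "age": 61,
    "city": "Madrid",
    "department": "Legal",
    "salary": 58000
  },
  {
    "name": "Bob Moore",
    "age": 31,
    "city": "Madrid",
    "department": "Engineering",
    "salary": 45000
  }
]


Validating 7 records:
Rules: name non-empty, age > 0, salary > 0

  Row 1 (Liam Taylor): OK
  Row 2 (Judy Jones): OK
  Row 3 (Grace Taylor): OK
  Row 4 (Grace Harris): OK
  Row 5 (Quinn Anderson): OK
  Row 6 (???): empty name
  Row 7 (Bob Moore): OK

Total errors: 1

1 errors


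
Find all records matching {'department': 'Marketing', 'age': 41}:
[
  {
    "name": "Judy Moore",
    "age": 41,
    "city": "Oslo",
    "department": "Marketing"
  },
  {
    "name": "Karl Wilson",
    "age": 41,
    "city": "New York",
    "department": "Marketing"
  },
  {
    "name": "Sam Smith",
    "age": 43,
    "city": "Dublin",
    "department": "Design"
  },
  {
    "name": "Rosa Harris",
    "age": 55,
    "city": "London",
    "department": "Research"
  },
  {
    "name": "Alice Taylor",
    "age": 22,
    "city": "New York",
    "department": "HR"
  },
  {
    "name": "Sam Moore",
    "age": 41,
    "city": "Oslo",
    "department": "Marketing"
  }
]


Search criteria: {'department': 'Marketing', 'age': 41}

Checking 6 records:
  Judy Moore: {department: Marketing, age: 41} <-- MATCH
  Karl Wilson: {department: Marketing, age: 41} <-- MATCH
  Sam Smith: {department: Design, age: 43}
  Rosa Harris: {department: Research, age: 55}
  Alice Taylor: {department: HR, age: 22}
  Sam Moore: {department: Marketing, age: 41} <-- MATCH

Matches: ["Judy Moore", "Karl Wilson", "Sam Moore"]

["Judy Moore", "Karl Wilson", "Sam Moore"]


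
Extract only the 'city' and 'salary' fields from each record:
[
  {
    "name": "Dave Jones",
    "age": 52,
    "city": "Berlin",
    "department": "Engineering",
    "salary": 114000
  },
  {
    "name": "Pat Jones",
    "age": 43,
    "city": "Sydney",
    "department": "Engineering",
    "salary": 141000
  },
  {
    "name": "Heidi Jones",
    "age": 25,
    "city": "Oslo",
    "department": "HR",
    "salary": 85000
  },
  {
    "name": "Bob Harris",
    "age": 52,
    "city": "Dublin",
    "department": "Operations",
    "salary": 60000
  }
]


Original: 4 records with fields: name, age, city, department, salary
Keep: ['city', 'salary']
Drop: ['name', 'age', 'department']
Result: 4 records, 2 fields each

[
  {
    "city": "Berlin",
    "salary": 114000
  },
  {
    "city": "Sydney",
    "salary": 141000
  },
  {
    "city": "Oslo",
    "salary": 85000
  },
  {
    "city": "Dublin",
    "salary": 60000
  }
]


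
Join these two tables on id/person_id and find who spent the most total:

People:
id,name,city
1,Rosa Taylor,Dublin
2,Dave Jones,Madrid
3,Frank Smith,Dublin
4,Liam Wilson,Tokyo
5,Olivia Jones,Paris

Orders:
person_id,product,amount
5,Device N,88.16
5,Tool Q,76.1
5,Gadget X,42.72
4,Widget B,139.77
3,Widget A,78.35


Join on: people.id = orders.person_id

Joined rows:
  Olivia Jones (Paris) bought Device N for $88.16
  Olivia Jones (Paris) bought Tool Q for $76.1
  Olivia Jones (Paris) bought Gadget X for $42.72
  Liam Wilson (Tokyo) bought Widget B for $139.77
  Frank Smith (Dublin) bought Widget A for $78.35

Total per person:
  Olivia Jones: $206.98
  Liam Wilson: $139.77
  Frank Smith: $78.35

Top spender: Olivia Jones ($206.98)

Olivia Jones ($206.98)


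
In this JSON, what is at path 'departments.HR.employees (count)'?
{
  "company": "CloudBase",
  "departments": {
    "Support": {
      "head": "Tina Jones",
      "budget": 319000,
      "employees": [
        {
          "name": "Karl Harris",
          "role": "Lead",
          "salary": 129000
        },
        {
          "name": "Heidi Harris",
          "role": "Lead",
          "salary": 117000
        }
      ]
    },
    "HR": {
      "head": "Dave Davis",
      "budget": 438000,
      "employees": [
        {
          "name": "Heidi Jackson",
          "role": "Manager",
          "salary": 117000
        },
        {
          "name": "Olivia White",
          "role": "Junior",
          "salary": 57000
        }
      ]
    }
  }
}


Path: departments.HR.employees (count)

Navigate:
  -> departments
  -> HR
  -> employees (array, length 2)

2


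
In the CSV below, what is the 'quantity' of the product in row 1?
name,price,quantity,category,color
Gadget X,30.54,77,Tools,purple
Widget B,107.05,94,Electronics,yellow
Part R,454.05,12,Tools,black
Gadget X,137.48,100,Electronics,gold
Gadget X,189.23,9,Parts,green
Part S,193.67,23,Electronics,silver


Query: Row 1 ('Gadget X'), column 'quantity'
Value: 77

77


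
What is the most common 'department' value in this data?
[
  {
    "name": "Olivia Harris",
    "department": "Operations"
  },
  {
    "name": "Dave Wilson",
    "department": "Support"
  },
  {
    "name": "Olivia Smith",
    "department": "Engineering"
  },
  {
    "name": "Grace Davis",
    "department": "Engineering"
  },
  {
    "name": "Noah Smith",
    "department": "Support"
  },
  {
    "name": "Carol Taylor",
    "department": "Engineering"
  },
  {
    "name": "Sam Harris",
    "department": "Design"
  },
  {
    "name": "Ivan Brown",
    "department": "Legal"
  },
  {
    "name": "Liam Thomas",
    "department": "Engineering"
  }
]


Counting 'department' values across 9 records:

  Engineering: 4 ####
  Support: 2 ##
  Operations: 1 #
  Design: 1 #
  Legal: 1 #

Most common: Engineering (4 times)

Engineering (4 times)


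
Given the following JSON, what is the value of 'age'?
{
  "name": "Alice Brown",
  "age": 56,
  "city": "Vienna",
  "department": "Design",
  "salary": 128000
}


Looking up field 'age'
Value: 56

56


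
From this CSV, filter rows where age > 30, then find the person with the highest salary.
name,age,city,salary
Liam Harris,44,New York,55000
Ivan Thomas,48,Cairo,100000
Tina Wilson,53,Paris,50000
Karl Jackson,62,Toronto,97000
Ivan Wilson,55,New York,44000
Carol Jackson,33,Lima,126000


Filter: age > 30
Sort by: salary (descending)

Filtered records (6):
  Carol Jackson, age 33, salary $126000
  Ivan Thomas, age 48, salary $100000
  Karl Jackson, age 62, salary $97000
  Liam Harris, age 44, salary $55000
  Tina Wilson, age 53, salary $50000
  Ivan Wilson, age 55, salary $44000

Highest salary: Carol Jackson ($126000)

Carol Jackson


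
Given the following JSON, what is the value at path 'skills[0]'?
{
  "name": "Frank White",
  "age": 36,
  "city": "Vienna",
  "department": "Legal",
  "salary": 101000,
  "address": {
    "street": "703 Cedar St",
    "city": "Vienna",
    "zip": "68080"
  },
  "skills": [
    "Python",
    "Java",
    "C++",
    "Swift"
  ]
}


Query: skills[0]
Path: skills -> first element
Value: Python

Python


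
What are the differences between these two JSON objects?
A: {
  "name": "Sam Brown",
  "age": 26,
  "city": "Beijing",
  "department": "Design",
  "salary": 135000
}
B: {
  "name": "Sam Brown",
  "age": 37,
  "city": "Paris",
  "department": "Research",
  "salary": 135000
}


Comparing each field (in key order):
  name: same
  age: DIFFERENT
  city: DIFFERENT
  department: DIFFERENT
  salary: same
Differences:
  age: 26 -> 37
  city: Beijing -> Paris
  department: Design -> Research

3 field(s) changed

3 changes: age, city, department


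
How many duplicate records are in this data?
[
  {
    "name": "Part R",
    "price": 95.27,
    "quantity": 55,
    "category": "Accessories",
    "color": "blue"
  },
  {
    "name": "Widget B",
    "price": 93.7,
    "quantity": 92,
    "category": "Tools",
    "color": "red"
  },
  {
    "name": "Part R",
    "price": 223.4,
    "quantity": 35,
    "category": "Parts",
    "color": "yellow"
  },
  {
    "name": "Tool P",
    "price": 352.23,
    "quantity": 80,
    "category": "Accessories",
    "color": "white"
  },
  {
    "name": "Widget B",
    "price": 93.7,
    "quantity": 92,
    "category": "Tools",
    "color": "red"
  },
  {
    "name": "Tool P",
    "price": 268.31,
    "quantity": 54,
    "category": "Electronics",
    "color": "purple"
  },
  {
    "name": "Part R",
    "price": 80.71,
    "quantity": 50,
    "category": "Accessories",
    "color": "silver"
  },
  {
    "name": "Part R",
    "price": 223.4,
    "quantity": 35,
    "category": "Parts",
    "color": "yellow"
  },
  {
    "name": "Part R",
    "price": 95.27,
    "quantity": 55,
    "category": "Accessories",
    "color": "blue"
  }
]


Checking 9 records for duplicates:

  Row 1: Part R ($95.27, qty 55)
  Row 2: Widget B ($93.7, qty 92)
  Row 3: Part R ($223.4, qty 35)
  Row 4: Tool P ($352.23, qty 80)
  Row 5: Widget B ($93.7, qty 92) <-- DUPLICATE
  Row 6: Tool P ($268.31, qty 54)
  Row 7: Part R ($80.71, qty 50)
  Row 8: Part R ($223.4, qty 35) <-- DUPLICATE
  Row 9: Part R ($95.27, qty 55) <-- DUPLICATE

Duplicates found: 3
Unique records: 6

3 duplicates, 6 unique


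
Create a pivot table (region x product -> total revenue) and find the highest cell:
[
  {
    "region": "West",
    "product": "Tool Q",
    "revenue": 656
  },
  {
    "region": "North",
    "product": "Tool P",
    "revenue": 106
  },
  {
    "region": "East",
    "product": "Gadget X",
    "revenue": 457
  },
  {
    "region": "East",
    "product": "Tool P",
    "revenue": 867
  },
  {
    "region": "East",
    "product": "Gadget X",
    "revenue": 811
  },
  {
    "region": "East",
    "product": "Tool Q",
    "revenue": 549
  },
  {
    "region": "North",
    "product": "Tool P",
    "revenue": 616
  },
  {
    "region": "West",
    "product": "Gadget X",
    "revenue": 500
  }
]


Pivot: region (rows) x product (columns) -> total revenue

     Gadget X      Tool P        Tool Q      
East          1268           867           549  
North            0           722             0  
West           500             0           656  

Highest: East / Gadget X = $1268

East / Gadget X = $1268


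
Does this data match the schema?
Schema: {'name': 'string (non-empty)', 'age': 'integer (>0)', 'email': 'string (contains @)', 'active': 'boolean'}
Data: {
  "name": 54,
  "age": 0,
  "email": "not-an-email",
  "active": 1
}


Validating each field against schema:
  name: FAIL (54 is not a string)
  age: FAIL (0 is not > 0)
  email: FAIL ("not-an-email" does not contain @)
  active: FAIL (1 is not a boolean)

Result: INVALID (4 errors: name, age, email, active)

INVALID (4 errors: name, age, email, active)


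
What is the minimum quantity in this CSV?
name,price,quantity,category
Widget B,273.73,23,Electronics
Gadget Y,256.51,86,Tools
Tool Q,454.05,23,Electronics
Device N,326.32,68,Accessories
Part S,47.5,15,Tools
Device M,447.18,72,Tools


Computing minimum quantity:
Values: [23, 86, 23, 68, 15, 72]
Min = 15

15


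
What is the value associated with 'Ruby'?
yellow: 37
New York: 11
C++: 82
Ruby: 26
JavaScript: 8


Looking up key 'Ruby'
Value: 26

26


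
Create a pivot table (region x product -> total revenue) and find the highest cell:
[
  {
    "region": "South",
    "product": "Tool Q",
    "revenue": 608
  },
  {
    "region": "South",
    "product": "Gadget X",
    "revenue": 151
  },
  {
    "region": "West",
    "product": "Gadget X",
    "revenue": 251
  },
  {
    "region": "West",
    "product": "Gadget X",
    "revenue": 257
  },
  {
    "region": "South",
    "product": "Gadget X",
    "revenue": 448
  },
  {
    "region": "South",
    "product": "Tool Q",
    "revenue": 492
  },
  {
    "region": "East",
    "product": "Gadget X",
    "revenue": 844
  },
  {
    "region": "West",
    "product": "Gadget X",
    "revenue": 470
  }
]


Pivot: region (rows) x product (columns) -> total revenue

     Gadget X      Tool Q      
East           844             0  
South          599          1100  
West           978             0  

Highest: South / Tool Q = $1100

South / Tool Q = $1100


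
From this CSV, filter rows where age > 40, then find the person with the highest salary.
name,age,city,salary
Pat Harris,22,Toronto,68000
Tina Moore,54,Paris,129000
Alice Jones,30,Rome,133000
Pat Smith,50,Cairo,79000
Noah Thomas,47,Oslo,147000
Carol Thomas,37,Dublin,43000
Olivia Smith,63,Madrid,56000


Filter: age > 40
Sort by: salary (descending)

Filtered records (4):
  Noah Thomas, age 47, salary $147000
  Tina Moore, age 54, salary $129000
  Pat Smith, age 50, salary $79000
  Olivia Smith, age 63, salary $56000

Highest salary: Noah Thomas ($147000)

Noah Thomas


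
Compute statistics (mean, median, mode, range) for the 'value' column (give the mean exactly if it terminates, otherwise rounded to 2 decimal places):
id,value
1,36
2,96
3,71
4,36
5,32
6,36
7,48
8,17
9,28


Data: [36, 96, 71, 36, 32, 36, 48, 17, 28]
Count: 9
Sum: 400
Mean: 400/9 ≈ 44.44 (rounded to 2 decimal places)
Sorted: [17, 28, 32, 36, 36, 36, 48, 71, 96]
Median: 36.0
Mode: 36 (3 times)
Range: 96 - 17 = 79
Min: 17, Max: 96

mean≈44.44, median=36.0, mode=36, range=79


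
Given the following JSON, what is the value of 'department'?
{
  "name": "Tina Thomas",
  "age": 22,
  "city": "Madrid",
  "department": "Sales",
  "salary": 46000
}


Looking up field 'department'
Value: Sales

Sales


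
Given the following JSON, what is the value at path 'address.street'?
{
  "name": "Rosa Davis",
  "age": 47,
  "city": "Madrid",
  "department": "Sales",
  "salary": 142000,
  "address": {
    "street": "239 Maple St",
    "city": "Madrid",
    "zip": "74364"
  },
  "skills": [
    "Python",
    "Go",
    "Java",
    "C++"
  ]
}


Query: address.street
Path: address -> street
Value: 239 Maple St

239 Maple St


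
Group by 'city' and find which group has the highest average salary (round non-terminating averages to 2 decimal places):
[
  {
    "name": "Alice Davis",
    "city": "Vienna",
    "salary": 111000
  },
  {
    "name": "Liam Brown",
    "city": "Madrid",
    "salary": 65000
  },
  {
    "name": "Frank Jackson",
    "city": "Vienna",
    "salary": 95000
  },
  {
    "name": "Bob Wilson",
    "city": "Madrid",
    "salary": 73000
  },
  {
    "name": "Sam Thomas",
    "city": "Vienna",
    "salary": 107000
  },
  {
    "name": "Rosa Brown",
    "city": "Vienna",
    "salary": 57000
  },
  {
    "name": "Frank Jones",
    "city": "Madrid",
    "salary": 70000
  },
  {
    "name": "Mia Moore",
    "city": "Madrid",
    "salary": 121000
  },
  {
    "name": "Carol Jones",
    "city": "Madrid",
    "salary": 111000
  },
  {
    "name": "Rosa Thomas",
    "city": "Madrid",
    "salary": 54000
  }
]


Group by: city

Groups:
  Madrid: 6 people, avg salary = 494000/6 ≈ $82333.33
  Vienna: 4 people, avg salary = 370000/4 = $92500

Highest average salary: Vienna ($92500)

Vienna ($92500)


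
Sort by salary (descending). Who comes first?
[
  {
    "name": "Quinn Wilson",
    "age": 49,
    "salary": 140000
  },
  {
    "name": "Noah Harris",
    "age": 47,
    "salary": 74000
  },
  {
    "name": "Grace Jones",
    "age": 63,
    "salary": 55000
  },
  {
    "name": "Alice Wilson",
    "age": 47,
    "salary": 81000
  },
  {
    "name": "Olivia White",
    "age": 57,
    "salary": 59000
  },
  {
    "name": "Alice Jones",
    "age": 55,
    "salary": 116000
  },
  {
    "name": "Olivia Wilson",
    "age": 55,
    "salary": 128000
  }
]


Sort by: salary (descending)

Sorted order:
  1. Quinn Wilson (salary = 140000)
  2. Olivia Wilson (salary = 128000)
  3. Alice Jones (salary = 116000)
  4. Alice Wilson (salary = 81000)
  5. Noah Harris (salary = 74000)
  6. Olivia White (salary = 59000)
  7. Grace Jones (salary = 55000)

First: Quinn Wilson

Quinn Wilson


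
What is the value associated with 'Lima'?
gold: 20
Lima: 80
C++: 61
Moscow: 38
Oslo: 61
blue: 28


Looking up key 'Lima'
Value: 80

80


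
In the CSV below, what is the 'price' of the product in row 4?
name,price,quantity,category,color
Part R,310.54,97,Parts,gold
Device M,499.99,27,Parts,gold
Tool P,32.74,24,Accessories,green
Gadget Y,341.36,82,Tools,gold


Query: Row 4 ('Gadget Y'), column 'price'
Value: 341.36

341.36


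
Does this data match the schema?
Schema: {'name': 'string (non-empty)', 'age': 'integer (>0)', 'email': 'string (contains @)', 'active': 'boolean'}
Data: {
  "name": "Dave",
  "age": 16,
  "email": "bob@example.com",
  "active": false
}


Validating each field against schema:
  name: OK (non-empty string)
  age: OK (positive integer)
  email: OK (string with @)
  active: OK (boolean)

Result: VALID

VALID


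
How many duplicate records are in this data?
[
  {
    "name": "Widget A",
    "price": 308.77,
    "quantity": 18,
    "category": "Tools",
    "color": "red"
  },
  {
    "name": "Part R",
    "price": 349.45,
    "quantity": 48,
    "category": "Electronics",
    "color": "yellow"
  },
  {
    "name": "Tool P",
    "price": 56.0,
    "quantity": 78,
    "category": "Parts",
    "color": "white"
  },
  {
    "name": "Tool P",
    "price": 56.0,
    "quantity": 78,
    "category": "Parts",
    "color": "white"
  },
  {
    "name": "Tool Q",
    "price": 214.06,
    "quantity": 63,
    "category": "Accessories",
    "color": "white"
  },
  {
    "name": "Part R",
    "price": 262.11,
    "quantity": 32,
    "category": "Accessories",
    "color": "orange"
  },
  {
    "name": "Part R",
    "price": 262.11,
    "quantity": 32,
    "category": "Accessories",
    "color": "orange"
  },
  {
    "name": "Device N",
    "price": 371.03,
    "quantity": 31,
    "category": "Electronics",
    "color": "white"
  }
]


Checking 8 records for duplicates:

  Row 1: Widget A ($308.77, qty 18)
  Row 2: Part R ($349.45, qty 48)
  Row 3: Tool P ($56.0, qty 78)
  Row 4: Tool P ($56.0, qty 78) <-- DUPLICATE
  Row 5: Tool Q ($214.06, qty 63)
  Row 6: Part R ($262.11, qty 32)
  Row 7: Part R ($262.11, qty 32) <-- DUPLICATE
  Row 8: Device N ($371.03, qty 31)

Duplicates found: 2
Unique records: 6

2 duplicates, 6 unique


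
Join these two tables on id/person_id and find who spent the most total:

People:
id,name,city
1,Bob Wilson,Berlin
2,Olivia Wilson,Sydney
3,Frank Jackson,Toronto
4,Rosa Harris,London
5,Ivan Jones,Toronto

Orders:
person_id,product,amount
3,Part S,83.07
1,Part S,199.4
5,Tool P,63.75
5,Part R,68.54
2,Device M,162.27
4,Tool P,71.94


Join on: people.id = orders.person_id

Joined rows:
  Frank Jackson (Toronto) bought Part S for $83.07
  Bob Wilson (Berlin) bought Part S for $199.4
  Ivan Jones (Toronto) bought Tool P for $63.75
  Ivan Jones (Toronto) bought Part R for $68.54
  Olivia Wilson (Sydney) bought Device M for $162.27
  Rosa Harris (London) bought Tool P for $71.94

Total per person:
  Bob Wilson: $199.40
  Olivia Wilson: $162.27
  Ivan Jones: $132.29
  Frank Jackson: $83.07
  Rosa Harris: $71.94

Top spender: Bob Wilson ($199.40)

Bob Wilson ($199.40)


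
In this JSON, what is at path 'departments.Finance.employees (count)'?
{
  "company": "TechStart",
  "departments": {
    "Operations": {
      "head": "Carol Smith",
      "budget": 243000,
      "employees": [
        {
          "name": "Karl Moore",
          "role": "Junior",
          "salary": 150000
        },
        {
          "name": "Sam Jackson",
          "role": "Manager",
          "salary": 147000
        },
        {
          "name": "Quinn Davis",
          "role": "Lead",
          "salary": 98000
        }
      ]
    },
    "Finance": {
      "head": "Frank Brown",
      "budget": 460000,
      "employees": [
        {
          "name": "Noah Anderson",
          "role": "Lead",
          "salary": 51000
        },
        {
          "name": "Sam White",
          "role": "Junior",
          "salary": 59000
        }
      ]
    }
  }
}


Path: departments.Finance.employees (count)

Navigate:
  -> departments
  -> Finance
  -> employees (array, length 2)

2


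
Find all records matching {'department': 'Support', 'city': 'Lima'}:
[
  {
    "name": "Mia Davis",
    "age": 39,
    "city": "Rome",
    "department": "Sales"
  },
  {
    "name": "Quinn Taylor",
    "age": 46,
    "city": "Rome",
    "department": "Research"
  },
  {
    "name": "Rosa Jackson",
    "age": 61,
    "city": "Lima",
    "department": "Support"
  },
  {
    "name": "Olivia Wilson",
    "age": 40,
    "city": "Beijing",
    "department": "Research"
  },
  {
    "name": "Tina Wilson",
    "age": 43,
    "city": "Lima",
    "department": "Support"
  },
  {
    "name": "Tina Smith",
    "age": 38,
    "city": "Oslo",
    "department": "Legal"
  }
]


Search criteria: {'department': 'Support', 'city': 'Lima'}

Checking 6 records:
  Mia Davis: {department: Sales, city: Rome}
  Quinn Taylor: {department: Research, city: Rome}
  Rosa Jackson: {department: Support, city: Lima} <-- MATCH
  Olivia Wilson: {department: Research, city: Beijing}
  Tina Wilson: {department: Support, city: Lima} <-- MATCH
  Tina Smith: {department: Legal, city: Oslo}

Matches: ["Rosa Jackson", "Tina Wilson"]

["Rosa Jackson", "Tina Wilson"]


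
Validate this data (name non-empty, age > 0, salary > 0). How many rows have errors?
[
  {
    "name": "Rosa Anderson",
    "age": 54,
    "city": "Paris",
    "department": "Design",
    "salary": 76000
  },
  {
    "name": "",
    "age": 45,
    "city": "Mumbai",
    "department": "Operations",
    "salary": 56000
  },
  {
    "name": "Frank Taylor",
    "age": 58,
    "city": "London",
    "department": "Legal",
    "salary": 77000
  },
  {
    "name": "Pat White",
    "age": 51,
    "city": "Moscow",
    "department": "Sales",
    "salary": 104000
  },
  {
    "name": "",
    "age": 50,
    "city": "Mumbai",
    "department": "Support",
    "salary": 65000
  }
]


Validating 5 records:
Rules: name non-empty, age > 0, salary > 0

  Row 1 (Rosa Anderson): OK
  Row 2 (???): empty name
  Row 3 (Frank Taylor): OK
  Row 4 (Pat White): OK
  Row 5 (???): empty name

Total errors: 2

2 errors


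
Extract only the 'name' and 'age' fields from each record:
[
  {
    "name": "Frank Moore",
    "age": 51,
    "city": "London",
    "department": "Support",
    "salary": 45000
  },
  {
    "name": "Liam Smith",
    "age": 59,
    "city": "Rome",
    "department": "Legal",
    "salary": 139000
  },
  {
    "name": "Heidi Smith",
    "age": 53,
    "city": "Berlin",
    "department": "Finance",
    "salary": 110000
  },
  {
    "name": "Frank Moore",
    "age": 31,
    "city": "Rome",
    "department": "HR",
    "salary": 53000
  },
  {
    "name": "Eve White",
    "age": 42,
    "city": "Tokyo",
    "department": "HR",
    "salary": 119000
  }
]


Original: 5 records with fields: name, age, city, department, salary
Keep: ['name', 'age']
Drop: ['city', 'department', 'salary']
Result: 5 records, 2 fields each

[
  {
    "name": "Frank Moore",
    "age": 51
  },
  {
    "name": "Liam Smith",
    "age": 59
  },
  {
    "name": "Heidi Smith",
    "age": 53
  },
  {
    "name": "Frank Moore",
    "age": 31
  },
  {
    "name": "Eve White",
    "age": 42
  }
]


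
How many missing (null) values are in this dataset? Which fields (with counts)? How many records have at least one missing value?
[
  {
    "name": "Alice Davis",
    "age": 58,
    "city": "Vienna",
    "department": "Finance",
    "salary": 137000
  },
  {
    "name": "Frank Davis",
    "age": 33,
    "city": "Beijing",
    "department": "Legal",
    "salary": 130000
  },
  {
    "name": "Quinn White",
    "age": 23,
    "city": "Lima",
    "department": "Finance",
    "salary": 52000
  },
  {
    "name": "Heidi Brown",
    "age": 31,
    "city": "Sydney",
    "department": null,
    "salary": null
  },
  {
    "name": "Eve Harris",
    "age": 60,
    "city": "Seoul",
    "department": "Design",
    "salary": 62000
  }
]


Checking for missing (null) values in 5 records:

  Alice Davis: complete
  Frank Davis: complete
  Quinn White: complete
  Heidi Brown: department, salary
  Eve Harris: complete

Per field:
  name: 0 missing
  age: 0 missing
  city: 0 missing
  department: 1 missing
  salary: 1 missing

Total missing values: 2
Records with any missing: 1

2 missing values (department: 1, salary: 1); 1 incomplete records


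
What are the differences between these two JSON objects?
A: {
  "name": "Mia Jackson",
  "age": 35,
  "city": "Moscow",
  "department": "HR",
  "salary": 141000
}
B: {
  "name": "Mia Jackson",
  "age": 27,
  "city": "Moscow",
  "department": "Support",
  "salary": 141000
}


Comparing each field (in key order):
  name: same
  age: DIFFERENT
  city: same
  department: DIFFERENT
  salary: same
Differences:
  age: 35 -> 27
  department: HR -> Support

2 field(s) changed

2 changes: age, department


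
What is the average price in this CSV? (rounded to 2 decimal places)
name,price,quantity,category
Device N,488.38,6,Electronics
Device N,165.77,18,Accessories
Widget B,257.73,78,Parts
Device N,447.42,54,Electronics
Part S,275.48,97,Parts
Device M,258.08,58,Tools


Computing average price:
Values: [488.38, 165.77, 257.73, 447.42, 275.48, 258.08]
Sum = 1892.86
Count = 6
Average = 1892.86/6 ≈ 315.48 (rounded to 2 decimal places)

315.48


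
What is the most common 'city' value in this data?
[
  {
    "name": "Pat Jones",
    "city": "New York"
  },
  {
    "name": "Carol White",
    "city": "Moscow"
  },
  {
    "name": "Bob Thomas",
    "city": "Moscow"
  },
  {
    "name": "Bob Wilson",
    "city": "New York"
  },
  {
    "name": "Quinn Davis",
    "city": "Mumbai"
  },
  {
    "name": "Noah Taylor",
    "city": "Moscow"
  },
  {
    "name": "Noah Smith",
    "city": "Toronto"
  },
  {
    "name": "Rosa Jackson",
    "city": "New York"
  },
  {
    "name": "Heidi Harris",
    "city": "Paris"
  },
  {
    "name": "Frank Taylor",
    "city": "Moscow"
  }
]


Counting 'city' values across 10 records:

  Moscow: 4 ####
  New York: 3 ###
  Mumbai: 1 #
  Toronto: 1 #
  Paris: 1 #

Most common: Moscow (4 times)

Moscow (4 times)


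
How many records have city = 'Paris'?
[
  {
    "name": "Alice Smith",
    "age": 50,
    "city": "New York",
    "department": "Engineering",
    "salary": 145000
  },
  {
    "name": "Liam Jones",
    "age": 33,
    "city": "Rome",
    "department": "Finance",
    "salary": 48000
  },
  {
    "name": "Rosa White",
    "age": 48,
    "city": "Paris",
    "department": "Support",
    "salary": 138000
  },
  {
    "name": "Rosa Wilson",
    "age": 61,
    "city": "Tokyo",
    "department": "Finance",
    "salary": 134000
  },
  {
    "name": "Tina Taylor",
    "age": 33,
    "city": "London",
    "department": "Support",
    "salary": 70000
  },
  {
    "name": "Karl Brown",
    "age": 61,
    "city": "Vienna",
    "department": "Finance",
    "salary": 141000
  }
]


Data: 6 records
Condition: city = 'Paris'

Checking each record:
  Alice Smith: New York
  Liam Jones: Rome
  Rosa White: Paris MATCH
  Rosa Wilson: Tokyo
  Tina Taylor: London
  Karl Brown: Vienna

Count: 1

1


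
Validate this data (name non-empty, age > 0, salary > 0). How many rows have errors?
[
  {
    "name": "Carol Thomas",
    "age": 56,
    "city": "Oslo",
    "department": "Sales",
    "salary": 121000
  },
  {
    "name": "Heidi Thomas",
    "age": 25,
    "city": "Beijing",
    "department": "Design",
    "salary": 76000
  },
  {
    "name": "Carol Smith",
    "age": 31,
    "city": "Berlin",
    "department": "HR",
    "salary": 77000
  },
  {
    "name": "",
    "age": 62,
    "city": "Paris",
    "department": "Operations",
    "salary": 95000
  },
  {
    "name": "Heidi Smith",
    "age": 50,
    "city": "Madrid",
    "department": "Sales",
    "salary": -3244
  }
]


Validating 5 records:
Rules: name non-empty, age > 0, salary > 0

  Row 1 (Carol Thomas): OK
  Row 2 (Heidi Thomas): OK
  Row 3 (Carol Smith): OK
  Row 4 (???): empty name
  Row 5 (Heidi Smith): negative salary: -3244

Total errors: 2

2 errors


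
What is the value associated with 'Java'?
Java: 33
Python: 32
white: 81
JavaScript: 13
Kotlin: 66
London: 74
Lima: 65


Looking up key 'Java'
Value: 33

33


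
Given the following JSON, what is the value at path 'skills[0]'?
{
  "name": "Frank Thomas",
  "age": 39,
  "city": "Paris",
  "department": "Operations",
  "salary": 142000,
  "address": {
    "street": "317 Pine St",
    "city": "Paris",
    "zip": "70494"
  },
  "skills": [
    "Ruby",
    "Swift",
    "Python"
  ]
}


Query: skills[0]
Path: skills -> first element
Value: Ruby

Ruby


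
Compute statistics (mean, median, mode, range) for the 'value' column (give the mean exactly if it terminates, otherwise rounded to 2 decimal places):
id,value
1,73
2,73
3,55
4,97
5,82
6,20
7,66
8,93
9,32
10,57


Data: [73, 73, 55, 97, 82, 20, 66, 93, 32, 57]
Count: 10
Sum: 648
Mean: 648/10 = 64.8
Sorted: [20, 32, 55, 57, 66, 73, 73, 82, 93, 97]
Median: 69.5
Mode: 73 (2 times)
Range: 97 - 20 = 77
Min: 20, Max: 97

mean=64.8, median=69.5, mode=73, range=77


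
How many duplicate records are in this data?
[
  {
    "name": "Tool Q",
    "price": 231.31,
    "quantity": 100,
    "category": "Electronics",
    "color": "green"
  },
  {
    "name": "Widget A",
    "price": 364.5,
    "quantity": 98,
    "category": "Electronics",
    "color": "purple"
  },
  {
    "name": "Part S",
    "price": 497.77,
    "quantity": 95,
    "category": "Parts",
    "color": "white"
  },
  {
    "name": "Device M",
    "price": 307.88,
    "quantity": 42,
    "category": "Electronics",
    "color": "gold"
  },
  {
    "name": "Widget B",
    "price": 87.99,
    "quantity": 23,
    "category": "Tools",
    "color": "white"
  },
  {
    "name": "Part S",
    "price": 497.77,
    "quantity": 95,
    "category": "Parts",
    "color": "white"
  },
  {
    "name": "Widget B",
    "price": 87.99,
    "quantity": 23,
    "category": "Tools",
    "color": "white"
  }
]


Checking 7 records for duplicates:

  Row 1: Tool Q ($231.31, qty 100)
  Row 2: Widget A ($364.5, qty 98)
  Row 3: Part S ($497.77, qty 95)
  Row 4: Device M ($307.88, qty 42)
  Row 5: Widget B ($87.99, qty 23)
  Row 6: Part S ($497.77, qty 95) <-- DUPLICATE
  Row 7: Widget B ($87.99, qty 23) <-- DUPLICATE

Duplicates found: 2
Unique records: 5

2 duplicates, 5 unique
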